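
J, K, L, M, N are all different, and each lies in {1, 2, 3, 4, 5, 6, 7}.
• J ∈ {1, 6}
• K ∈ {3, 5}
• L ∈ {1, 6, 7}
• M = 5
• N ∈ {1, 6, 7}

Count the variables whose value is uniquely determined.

M must be 5 (only option left). Eliminate 5 elsewhere: K.
K has just one choice, so K = 3.
Determined: K=3, M=5. The other variables each still have more than one consistent value. That makes 2.

2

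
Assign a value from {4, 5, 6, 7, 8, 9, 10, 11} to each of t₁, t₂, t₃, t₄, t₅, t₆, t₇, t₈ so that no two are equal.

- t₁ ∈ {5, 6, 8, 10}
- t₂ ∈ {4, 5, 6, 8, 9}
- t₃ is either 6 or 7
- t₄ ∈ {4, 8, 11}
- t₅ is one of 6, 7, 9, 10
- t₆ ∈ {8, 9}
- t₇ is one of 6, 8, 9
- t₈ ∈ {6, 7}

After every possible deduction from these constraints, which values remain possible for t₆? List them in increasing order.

The 8 variables draw from only 8 values {4, 5, 6, 7, 8, 9, 10, 11}, so each is used; only t₄ can be 11, hence t₄ = 11.
The 7 still-open variables draw from only 7 values {4, 5, 6, 7, 8, 9, 10}, so each is used; only t₂ can be 4, hence t₂ = 4.
Among the 6 still-open variables, 5 fits only t₁ (and all 6 values in {5, 6, 7, 8, 9, 10} must be used), so t₁ = 5.
The 5 still-open variables draw from only 5 values {6, 7, 8, 9, 10}, so each is used; only t₅ can be 10, hence t₅ = 10.
The 2 variables t₃ and t₈ are confined to {6, 7}, which locks those values in; drop them from t₇.
No further eliminations apply; t₆ can still be any of 8, 9.

8, 9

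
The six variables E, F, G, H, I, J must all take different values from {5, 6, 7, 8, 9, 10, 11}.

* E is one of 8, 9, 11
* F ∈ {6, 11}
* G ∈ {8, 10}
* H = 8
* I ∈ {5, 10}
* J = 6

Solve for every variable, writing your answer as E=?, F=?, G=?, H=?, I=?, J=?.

H's domain is down to {8}, so H = 8. Strike 8 from E, G.
J has just one choice, so J = 6. So F can't be 6.
F's domain is down to {11}, so F = 11. Remove 11 from E.
That leaves G = 10. Remove 10 from I.
That leaves I = 5.
E has just one choice, so E = 9.

E=9, F=11, G=10, H=8, I=5, J=6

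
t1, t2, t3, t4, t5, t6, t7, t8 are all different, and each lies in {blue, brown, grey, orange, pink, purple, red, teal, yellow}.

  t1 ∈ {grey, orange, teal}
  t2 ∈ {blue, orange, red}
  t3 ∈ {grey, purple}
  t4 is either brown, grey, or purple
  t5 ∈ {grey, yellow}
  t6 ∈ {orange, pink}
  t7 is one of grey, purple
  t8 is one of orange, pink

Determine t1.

teal

t3 and t7 share exactly the 2 values {grey, purple}; by pigeonhole those values go to them, so strike grey, purple from t1, t4, t5.
t4 has just one choice, so t4 = brown.
t5 must be yellow (only option left).
t6 and t8 between them cover only {orange, pink} — a naked pair. Remove those values from t1, t2.
So t1 = teal.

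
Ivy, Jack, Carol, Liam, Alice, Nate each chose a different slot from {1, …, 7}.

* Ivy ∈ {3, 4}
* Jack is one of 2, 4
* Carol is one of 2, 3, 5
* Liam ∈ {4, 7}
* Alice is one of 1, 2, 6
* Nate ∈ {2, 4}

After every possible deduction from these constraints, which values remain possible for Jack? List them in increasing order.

Jack and Nate share exactly the 2 values {2, 4}; by pigeonhole those values go to them, so strike 2, 4 from Ivy, Carol, Liam, Alice.
Ivy has just one choice, so Ivy = 3. Eliminate 3 elsewhere: Carol.
Carol has just one choice, so Carol = 5.
Liam's domain is down to {7}, so Liam = 7.
No further eliminations apply; Jack can still be any of 2, 4.

2, 4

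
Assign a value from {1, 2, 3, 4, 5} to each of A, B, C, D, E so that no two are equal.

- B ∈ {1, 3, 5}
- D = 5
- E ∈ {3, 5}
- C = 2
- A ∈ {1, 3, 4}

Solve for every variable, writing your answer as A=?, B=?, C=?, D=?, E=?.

A=4, B=1, C=2, D=5, E=3

C must be 2 (only option left).
D has just one choice, so D = 5. Eliminate 5 elsewhere: B, E.
That leaves E = 3. So A, B can't be 3.
B must be 1 (only option left). Eliminate 1 elsewhere: A.
A's domain is down to {4}, so A = 4.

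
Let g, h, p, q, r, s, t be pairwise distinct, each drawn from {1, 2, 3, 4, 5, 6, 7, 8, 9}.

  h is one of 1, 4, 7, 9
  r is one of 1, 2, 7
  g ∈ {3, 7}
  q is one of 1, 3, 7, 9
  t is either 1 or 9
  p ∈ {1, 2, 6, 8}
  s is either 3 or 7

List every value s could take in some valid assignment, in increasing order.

3, 7

g and s share exactly the 2 values {3, 7}; by pigeonhole those values go to them, so strike 3, 7 from h, q, r.
q and t share exactly the 2 values {1, 9}; by pigeonhole those values go to them, so strike 1, 9 from h, p, r.
h's domain is down to {4}, so h = 4.
r must be 2 (only option left). Remove 2 from p.
No further eliminations apply; s can still be any of 3, 7.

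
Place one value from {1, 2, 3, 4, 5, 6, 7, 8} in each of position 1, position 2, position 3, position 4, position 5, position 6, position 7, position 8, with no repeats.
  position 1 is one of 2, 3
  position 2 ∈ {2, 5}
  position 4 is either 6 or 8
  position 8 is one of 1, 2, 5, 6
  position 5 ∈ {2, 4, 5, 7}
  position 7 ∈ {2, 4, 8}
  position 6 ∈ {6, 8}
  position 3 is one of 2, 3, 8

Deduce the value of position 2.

The 8 variables together cover exactly {1, 2, 3, 4, 5, 6, 7, 8} — 8 values for 8 variables — and 1 appears only in position 8's list, so position 8 = 1.
The 7 still-open variables together cover exactly {2, 3, 4, 5, 6, 7, 8} — 7 values for 7 variables — and 7 appears only in position 5's list, so position 5 = 7.
Among the 6 still-open variables, 4 fits only position 7 (and all 6 values in {2, 3, 4, 5, 6, 8} must be used), so position 7 = 4.
The 5 still-open variables together cover exactly {2, 3, 5, 6, 8} — 5 values for 5 variables — and 5 appears only in position 2's list, so position 2 = 5.

5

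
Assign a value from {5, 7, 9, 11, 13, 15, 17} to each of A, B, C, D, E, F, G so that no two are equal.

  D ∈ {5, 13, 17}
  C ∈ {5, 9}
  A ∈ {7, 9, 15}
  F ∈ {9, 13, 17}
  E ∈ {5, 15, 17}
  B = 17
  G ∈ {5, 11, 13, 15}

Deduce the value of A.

7

B has just one choice, so B = 17. So D, E, F can't be 17.
The 6 still-open variables together cover exactly {5, 7, 9, 11, 13, 15} — 6 values for 6 variables — and 7 appears only in A's list, so A = 7.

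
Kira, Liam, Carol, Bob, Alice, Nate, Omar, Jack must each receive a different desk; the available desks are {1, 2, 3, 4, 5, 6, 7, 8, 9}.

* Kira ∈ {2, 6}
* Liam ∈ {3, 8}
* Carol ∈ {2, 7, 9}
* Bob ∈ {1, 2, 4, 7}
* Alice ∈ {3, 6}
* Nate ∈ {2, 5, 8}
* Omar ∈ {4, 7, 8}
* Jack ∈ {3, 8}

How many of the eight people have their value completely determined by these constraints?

3

Liam and Jack share exactly the 2 values {3, 8}; by pigeonhole those values go to them, so strike 3, 8 from Alice, Nate, Omar.
Alice has just one choice, so Alice = 6. Strike 6 from Kira.
That leaves Kira = 2. So Carol, Bob, Nate can't be 2.
That leaves Nate = 5.
Determined: Kira=2, Alice=6, Nate=5. The other people each still have more than one consistent value. That makes 3.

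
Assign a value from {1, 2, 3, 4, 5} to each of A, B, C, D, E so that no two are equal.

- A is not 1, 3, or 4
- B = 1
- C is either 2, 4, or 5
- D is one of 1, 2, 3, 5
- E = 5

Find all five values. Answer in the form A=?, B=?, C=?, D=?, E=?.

A=2, B=1, C=4, D=3, E=5

B has just one choice, so B = 1. Remove 1 from D.
E's domain is down to {5}, so E = 5. Strike 5 from A, C, D.
That leaves A = 2. Eliminate 2 elsewhere: C, D.
C must be 4 (only option left).
D's domain is down to {3}, so D = 3.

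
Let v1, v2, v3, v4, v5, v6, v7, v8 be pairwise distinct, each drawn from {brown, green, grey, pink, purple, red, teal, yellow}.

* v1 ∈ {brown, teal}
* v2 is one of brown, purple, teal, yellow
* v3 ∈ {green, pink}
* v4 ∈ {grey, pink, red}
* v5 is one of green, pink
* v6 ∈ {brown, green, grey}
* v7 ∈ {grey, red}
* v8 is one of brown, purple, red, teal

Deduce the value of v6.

The 8 variables together cover exactly {brown, green, grey, pink, purple, red, teal, yellow} — 8 values for 8 variables — and yellow appears only in v2's list, so v2 = yellow.
The 7 still-open variables together cover exactly {brown, green, grey, pink, purple, red, teal} — 7 values for 7 variables — and purple appears only in v8's list, so v8 = purple.
The 6 still-open variables together cover exactly {brown, green, grey, pink, red, teal} — 6 values for 6 variables — and teal appears only in v1's list, so v1 = teal.
Among the 5 still-open variables, brown fits only v6 (and all 5 values in {brown, green, grey, pink, red} must be used), so v6 = brown.

brown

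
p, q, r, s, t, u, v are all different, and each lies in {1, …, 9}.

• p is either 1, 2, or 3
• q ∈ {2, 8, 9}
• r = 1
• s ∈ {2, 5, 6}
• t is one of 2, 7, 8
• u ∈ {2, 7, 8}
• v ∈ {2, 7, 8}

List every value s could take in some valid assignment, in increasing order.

r must be 1 (only option left). Eliminate 1 elsewhere: p.
The 3 variables t, u, v are confined to {2, 7, 8}, which locks those values in; drop them from p, q, s.
That leaves p = 3.
That leaves q = 9.
No further eliminations apply; s can still be any of 5, 6.

5, 6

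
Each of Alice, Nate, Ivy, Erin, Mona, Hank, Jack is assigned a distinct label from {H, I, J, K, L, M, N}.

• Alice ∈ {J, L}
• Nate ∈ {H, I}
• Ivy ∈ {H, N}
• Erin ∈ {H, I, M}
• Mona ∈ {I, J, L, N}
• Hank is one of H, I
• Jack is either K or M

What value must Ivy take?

The 7 variables draw from only 7 values {H, I, J, K, L, M, N}, so each is used; only Jack can be K, hence Jack = K.
The 6 still-open variables together cover exactly {H, I, J, L, M, N} — 6 values for 6 variables — and M appears only in Erin's list, so Erin = M.
Nate and Hank between them cover only {H, I} — a naked pair. Remove those values from Ivy, Mona.
So Ivy = N.

N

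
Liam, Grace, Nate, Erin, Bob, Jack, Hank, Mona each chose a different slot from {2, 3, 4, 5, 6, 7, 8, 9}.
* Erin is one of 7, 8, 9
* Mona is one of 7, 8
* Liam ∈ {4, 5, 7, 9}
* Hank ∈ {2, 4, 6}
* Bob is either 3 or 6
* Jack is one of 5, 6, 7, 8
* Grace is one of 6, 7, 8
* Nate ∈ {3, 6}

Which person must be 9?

The 8 variables together cover exactly {2, 3, 4, 5, 6, 7, 8, 9} — 8 values for 8 variables — and 2 appears only in Hank's list, so Hank = 2.
The 7 still-open variables draw from only 7 values {3, 4, 5, 6, 7, 8, 9}, so each is used; only Liam can be 4, hence Liam = 4.
The 6 still-open variables together cover exactly {3, 5, 6, 7, 8, 9} — 6 values for 6 variables — and 5 appears only in Jack's list, so Jack = 5.
The 5 still-open variables together cover exactly {3, 6, 7, 8, 9} — 5 values for 5 variables — and 9 appears only in Erin's list, so Erin = 9.

Erin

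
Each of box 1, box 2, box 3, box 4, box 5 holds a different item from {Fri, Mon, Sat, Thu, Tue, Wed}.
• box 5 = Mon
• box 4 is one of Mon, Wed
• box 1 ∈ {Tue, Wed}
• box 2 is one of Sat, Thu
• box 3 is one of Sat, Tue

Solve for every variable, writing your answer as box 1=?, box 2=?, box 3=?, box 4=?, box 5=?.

box 1=Tue, box 2=Thu, box 3=Sat, box 4=Wed, box 5=Mon

box 5 has just one choice, so box 5 = Mon. So box 4 can't be Mon.
box 4 has just one choice, so box 4 = Wed. Remove Wed from box 1.
box 1 must be Tue (only option left). Strike Tue from box 3.
box 3 has just one choice, so box 3 = Sat. So box 2 can't be Sat.
That leaves box 2 = Thu.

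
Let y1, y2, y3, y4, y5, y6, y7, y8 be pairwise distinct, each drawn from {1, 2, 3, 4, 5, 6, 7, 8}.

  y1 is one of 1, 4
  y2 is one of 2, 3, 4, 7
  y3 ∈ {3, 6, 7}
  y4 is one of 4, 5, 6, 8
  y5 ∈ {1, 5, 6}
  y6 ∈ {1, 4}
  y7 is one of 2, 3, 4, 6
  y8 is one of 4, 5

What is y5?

6

Among the 8 variables, 8 fits only y4 (and all 8 values in {1, 2, 3, 4, 5, 6, 7, 8} must be used), so y4 = 8.
The 2 variables y1 and y6 are confined to {1, 4}, which locks those values in; drop them from y2, y5, y7, y8.
y8 has just one choice, so y8 = 5. Strike 5 from y5.
So y5 = 6.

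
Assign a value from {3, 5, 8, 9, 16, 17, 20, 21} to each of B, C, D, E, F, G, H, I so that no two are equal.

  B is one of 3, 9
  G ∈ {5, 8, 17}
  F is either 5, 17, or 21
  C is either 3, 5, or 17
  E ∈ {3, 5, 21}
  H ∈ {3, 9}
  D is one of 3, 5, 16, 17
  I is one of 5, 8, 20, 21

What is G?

Among the 8 variables, 16 fits only D (and all 8 values in {3, 5, 8, 9, 16, 17, 20, 21} must be used), so D = 16.
Among the 7 still-open variables, 20 fits only I (and all 7 values in {3, 5, 8, 9, 17, 20, 21} must be used), so I = 20.
The 6 still-open variables together cover exactly {3, 5, 8, 9, 17, 21} — 6 values for 6 variables — and 8 appears only in G's list, so G = 8.

8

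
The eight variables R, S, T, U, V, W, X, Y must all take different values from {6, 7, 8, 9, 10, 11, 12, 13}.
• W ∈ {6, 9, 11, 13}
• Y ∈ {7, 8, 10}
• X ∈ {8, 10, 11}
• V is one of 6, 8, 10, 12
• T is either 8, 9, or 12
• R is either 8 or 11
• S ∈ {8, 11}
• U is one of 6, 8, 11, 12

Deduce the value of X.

10

Among the 8 variables, 7 fits only Y (and all 8 values in {6, 7, 8, 9, 10, 11, 12, 13} must be used), so Y = 7.
Among the 7 still-open variables, 13 fits only W (and all 7 values in {6, 8, 9, 10, 11, 12, 13} must be used), so W = 13.
The 6 still-open variables draw from only 6 values {6, 8, 9, 10, 11, 12}, so each is used; only T can be 9, hence T = 9.
The 2 variables R and S are confined to {8, 11}, which locks those values in; drop them from U, V, X.
So X = 10.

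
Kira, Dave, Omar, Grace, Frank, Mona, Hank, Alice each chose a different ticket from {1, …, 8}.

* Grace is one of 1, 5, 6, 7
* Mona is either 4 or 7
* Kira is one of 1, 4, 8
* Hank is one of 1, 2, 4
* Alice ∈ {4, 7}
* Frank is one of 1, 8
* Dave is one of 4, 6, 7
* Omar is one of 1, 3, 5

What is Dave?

6

The 8 variables together cover exactly {1, 2, 3, 4, 5, 6, 7, 8} — 8 values for 8 variables — and 2 appears only in Hank's list, so Hank = 2.
The 7 still-open variables draw from only 7 values {1, 3, 4, 5, 6, 7, 8}, so each is used; only Omar can be 3, hence Omar = 3.
The 6 still-open variables together cover exactly {1, 4, 5, 6, 7, 8} — 6 values for 6 variables — and 5 appears only in Grace's list, so Grace = 5.
Among the 5 still-open variables, 6 fits only Dave (and all 5 values in {1, 4, 6, 7, 8} must be used), so Dave = 6.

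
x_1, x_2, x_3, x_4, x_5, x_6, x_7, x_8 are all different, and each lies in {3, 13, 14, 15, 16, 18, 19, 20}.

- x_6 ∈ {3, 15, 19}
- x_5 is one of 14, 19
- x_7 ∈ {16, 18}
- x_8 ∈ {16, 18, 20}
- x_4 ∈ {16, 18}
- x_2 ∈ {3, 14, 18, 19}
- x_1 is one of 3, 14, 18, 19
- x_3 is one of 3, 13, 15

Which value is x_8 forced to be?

The 8 variables draw from only 8 values {3, 13, 14, 15, 16, 18, 19, 20}, so each is used; only x_3 can be 13, hence x_3 = 13.
Among the 7 still-open variables, 15 fits only x_6 (and all 7 values in {3, 14, 15, 16, 18, 19, 20} must be used), so x_6 = 15.
The 6 still-open variables together cover exactly {3, 14, 16, 18, 19, 20} — 6 values for 6 variables — and 20 appears only in x_8's list, so x_8 = 20.

20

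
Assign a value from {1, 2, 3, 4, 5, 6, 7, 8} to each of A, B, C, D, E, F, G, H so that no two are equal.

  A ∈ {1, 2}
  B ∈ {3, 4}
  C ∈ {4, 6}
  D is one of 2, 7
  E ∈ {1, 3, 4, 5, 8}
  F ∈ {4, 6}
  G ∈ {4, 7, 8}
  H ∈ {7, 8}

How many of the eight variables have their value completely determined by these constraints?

The 8 variables draw from only 8 values {1, 2, 3, 4, 5, 6, 7, 8}, so each is used; only E can be 5, hence E = 5.
The 7 still-open variables draw from only 7 values {1, 2, 3, 4, 6, 7, 8}, so each is used; only A can be 1, hence A = 1.
The 6 still-open variables together cover exactly {2, 3, 4, 6, 7, 8} — 6 values for 6 variables — and 2 appears only in D's list, so D = 2.
Among the 5 still-open variables, 3 fits only B (and all 5 values in {3, 4, 6, 7, 8} must be used), so B = 3.
C and F share exactly the 2 values {4, 6}; by pigeonhole those values go to them, so strike 4, 6 from G.
Determined: A=1, B=3, D=2, E=5. The other variables each still have more than one consistent value. That makes 4.

4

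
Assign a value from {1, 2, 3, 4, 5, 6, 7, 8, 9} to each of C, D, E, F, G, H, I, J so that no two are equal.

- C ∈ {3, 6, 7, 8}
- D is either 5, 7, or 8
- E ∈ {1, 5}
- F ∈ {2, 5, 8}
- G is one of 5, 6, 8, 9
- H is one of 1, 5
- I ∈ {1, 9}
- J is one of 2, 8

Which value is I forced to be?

9

The 8 variables draw from only 8 values {1, 2, 3, 5, 6, 7, 8, 9}, so each is used; only C can be 3, hence C = 3.
The 7 still-open variables draw from only 7 values {1, 2, 5, 6, 7, 8, 9}, so each is used; only G can be 6, hence G = 6.
The 6 still-open variables draw from only 6 values {1, 2, 5, 7, 8, 9}, so each is used; only D can be 7, hence D = 7.
The 5 still-open variables draw from only 5 values {1, 2, 5, 8, 9}, so each is used; only I can be 9, hence I = 9.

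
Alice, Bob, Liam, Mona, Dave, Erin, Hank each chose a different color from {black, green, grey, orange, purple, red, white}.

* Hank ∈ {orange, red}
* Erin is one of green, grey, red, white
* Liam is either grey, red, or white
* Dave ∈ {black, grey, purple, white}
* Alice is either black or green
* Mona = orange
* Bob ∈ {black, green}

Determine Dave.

purple

Mona has just one choice, so Mona = orange. Remove orange from Hank.
Hank must be red (only option left). Strike red from Liam, Erin.
The 5 still-open variables together cover exactly {black, green, grey, purple, white} — 5 values for 5 variables — and purple appears only in Dave's list, so Dave = purple.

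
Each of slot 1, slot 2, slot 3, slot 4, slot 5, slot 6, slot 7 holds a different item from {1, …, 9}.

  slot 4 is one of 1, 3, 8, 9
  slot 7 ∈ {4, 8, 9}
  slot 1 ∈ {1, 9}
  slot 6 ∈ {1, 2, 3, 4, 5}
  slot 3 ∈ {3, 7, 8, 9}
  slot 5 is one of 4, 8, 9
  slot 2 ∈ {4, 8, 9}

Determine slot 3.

7

The 3 variables slot 2, slot 5, slot 7 are confined to {4, 8, 9}, which locks those values in; drop them from slot 1, slot 3, slot 4, slot 6.
slot 1's domain is down to {1}, so slot 1 = 1. Strike 1 from slot 4, slot 6.
slot 4 has just one choice, so slot 4 = 3. Eliminate 3 elsewhere: slot 3, slot 6.
So slot 3 = 7.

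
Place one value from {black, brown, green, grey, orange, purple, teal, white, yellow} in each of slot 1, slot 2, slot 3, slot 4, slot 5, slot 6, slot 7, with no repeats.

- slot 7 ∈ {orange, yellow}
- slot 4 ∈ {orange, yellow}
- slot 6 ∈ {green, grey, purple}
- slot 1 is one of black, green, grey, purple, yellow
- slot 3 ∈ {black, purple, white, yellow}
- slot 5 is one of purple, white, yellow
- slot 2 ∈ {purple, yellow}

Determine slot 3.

slot 4 and slot 7 share exactly the 2 values {orange, yellow}; by pigeonhole those values go to them, so strike orange, yellow from slot 1, slot 2, slot 3, slot 5.
slot 2's domain is down to {purple}, so slot 2 = purple. Strike purple from slot 1, slot 3, slot 5, slot 6.
That leaves slot 5 = white. So slot 3 can't be white.
So slot 3 = black.

black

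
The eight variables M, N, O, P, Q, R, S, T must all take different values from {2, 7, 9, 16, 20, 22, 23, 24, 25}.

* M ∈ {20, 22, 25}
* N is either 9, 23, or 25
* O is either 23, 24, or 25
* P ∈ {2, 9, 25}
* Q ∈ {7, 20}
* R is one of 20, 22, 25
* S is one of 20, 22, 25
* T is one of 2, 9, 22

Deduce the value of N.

The 8 variables draw from only 8 values {2, 7, 9, 20, 22, 23, 24, 25}, so each is used; only Q can be 7, hence Q = 7.
The 7 still-open variables together cover exactly {2, 9, 20, 22, 23, 24, 25} — 7 values for 7 variables — and 24 appears only in O's list, so O = 24.
The 6 still-open variables together cover exactly {2, 9, 20, 22, 23, 25} — 6 values for 6 variables — and 23 appears only in N's list, so N = 23.

23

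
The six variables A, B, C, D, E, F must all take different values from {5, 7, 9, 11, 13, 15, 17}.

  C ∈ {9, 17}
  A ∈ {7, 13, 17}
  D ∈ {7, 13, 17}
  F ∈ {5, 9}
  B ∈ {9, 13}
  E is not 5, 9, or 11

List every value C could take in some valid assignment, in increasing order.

The 6 variables draw from only 6 values {5, 7, 9, 13, 15, 17}, so each is used; only F can be 5, hence F = 5.
The 5 still-open variables together cover exactly {7, 9, 13, 15, 17} — 5 values for 5 variables — and 15 appears only in E's list, so E = 15.
No further eliminations apply; C can still be any of 9, 17.

9, 17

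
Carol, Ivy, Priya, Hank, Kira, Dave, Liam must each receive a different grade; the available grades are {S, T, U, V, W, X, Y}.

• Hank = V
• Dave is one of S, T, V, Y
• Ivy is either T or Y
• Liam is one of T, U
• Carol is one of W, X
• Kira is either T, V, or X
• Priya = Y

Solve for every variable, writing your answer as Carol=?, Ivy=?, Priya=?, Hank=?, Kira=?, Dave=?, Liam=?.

Priya has just one choice, so Priya = Y. Eliminate Y elsewhere: Ivy, Dave.
Hank has just one choice, so Hank = V. So Kira, Dave can't be V.
Ivy's domain is down to {T}, so Ivy = T. Remove T from Kira, Dave, Liam.
Kira's domain is down to {X}, so Kira = X. Eliminate X elsewhere: Carol.
That leaves Dave = S.
Liam has just one choice, so Liam = U.
That leaves Carol = W.

Carol=W, Ivy=T, Priya=Y, Hank=V, Kira=X, Dave=S, Liam=U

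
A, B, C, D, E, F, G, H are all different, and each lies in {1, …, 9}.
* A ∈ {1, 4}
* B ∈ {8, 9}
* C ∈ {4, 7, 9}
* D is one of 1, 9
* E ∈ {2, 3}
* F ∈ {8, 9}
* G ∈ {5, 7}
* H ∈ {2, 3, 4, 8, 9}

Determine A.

4

Among the 8 variables, 5 fits only G (and all 8 values in {1, 2, 3, 4, 5, 7, 8, 9} must be used), so G = 5.
Among the 7 still-open variables, 7 fits only C (and all 7 values in {1, 2, 3, 4, 7, 8, 9} must be used), so C = 7.
B and F share exactly the 2 values {8, 9}; by pigeonhole those values go to them, so strike 8, 9 from D, H.
D's domain is down to {1}, so D = 1. Eliminate 1 elsewhere: A.
So A = 4.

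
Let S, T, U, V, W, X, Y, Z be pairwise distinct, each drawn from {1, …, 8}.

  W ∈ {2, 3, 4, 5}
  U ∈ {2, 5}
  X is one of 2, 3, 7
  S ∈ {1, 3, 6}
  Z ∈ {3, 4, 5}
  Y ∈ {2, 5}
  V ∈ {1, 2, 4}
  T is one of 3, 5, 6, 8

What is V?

The 8 variables together cover exactly {1, 2, 3, 4, 5, 6, 7, 8} — 8 values for 8 variables — and 7 appears only in X's list, so X = 7.
The 7 still-open variables draw from only 7 values {1, 2, 3, 4, 5, 6, 8}, so each is used; only T can be 8, hence T = 8.
Among the 6 still-open variables, 6 fits only S (and all 6 values in {1, 2, 3, 4, 5, 6} must be used), so S = 6.
Among the 5 still-open variables, 1 fits only V (and all 5 values in {1, 2, 3, 4, 5} must be used), so V = 1.

1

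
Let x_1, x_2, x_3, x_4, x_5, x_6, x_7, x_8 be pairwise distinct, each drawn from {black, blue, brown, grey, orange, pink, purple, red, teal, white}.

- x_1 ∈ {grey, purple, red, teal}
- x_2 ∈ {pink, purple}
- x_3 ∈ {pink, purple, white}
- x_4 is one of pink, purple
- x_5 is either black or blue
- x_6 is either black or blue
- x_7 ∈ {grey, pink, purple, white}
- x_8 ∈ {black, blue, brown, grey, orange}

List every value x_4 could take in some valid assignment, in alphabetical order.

x_2 and x_4 between them cover only {pink, purple} — a naked pair. Remove those values from x_1, x_3, x_7.
x_3's domain is down to {white}, so x_3 = white. So x_7 can't be white.
x_7 has just one choice, so x_7 = grey. Remove grey from x_1, x_8.
The 2 variables x_5 and x_6 are confined to {black, blue}, which locks those values in; drop them from x_8.
No further eliminations apply; x_4 can still be any of pink, purple.

pink, purple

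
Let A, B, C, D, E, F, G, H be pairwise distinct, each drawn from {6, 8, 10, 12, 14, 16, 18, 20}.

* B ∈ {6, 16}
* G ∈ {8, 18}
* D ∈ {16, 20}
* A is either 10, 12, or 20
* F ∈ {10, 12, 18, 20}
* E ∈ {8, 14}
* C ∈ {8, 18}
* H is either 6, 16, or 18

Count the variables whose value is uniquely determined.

The 8 variables draw from only 8 values {6, 8, 10, 12, 14, 16, 18, 20}, so each is used; only E can be 14, hence E = 14.
The 2 variables C and G are confined to {8, 18}, which locks those values in; drop them from F, H.
B and H share exactly the 2 values {6, 16}; by pigeonhole those values go to them, so strike 6, 16 from D.
D must be 20 (only option left). Eliminate 20 elsewhere: A, F.
Determined: D=20, E=14. The other variables each still have more than one consistent value. That makes 2.

2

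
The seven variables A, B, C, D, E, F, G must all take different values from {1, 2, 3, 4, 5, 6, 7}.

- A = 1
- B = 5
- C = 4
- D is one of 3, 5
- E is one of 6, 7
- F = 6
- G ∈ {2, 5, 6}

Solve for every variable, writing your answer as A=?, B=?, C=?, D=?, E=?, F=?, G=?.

A=1, B=5, C=4, D=3, E=7, F=6, G=2

A has just one choice, so A = 1.
That leaves B = 5. So D, G can't be 5.
C's domain is down to {4}, so C = 4.
That leaves D = 3.
F's domain is down to {6}, so F = 6. Eliminate 6 elsewhere: E, G.
G's domain is down to {2}, so G = 2.
E's domain is down to {7}, so E = 7.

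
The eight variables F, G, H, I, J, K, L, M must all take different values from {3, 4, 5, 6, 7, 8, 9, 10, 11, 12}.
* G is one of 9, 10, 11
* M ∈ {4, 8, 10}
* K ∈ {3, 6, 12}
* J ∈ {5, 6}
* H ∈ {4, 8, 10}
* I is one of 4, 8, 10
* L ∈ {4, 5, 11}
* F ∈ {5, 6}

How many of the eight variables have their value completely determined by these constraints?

2

F and J between them cover only {5, 6} — a naked pair. Remove those values from K, L.
H, I, M share exactly the 3 values {4, 8, 10}; by pigeonhole those values go to them, so strike 4, 8, 10 from G, L.
L has just one choice, so L = 11. So G can't be 11.
G has just one choice, so G = 9.
Determined: G=9, L=11. The other variables each still have more than one consistent value. That makes 2.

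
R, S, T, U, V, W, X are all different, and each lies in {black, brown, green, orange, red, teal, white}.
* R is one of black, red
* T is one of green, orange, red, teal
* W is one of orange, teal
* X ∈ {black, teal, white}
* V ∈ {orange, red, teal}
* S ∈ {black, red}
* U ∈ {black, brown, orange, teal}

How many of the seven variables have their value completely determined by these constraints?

The 7 variables together cover exactly {black, brown, green, orange, red, teal, white} — 7 values for 7 variables — and brown appears only in U's list, so U = brown.
Among the 6 still-open variables, green fits only T (and all 6 values in {black, green, orange, red, teal, white} must be used), so T = green.
The 5 still-open variables draw from only 5 values {black, orange, red, teal, white}, so each is used; only X can be white, hence X = white.
The 2 variables R and S are confined to {black, red}, which locks those values in; drop them from V.
Determined: T=green, U=brown, X=white. The other variables each still have more than one consistent value. That makes 3.

3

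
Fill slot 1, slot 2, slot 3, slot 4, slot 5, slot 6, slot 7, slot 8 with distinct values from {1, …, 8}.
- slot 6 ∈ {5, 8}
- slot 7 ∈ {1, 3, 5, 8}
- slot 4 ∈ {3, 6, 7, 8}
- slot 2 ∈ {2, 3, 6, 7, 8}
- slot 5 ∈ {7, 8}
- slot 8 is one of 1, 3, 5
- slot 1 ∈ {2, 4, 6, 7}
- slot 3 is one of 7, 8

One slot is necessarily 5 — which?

The 8 variables draw from only 8 values {1, 2, 3, 4, 5, 6, 7, 8}, so each is used; only slot 1 can be 4, hence slot 1 = 4.
The 7 still-open variables draw from only 7 values {1, 2, 3, 5, 6, 7, 8}, so each is used; only slot 2 can be 2, hence slot 2 = 2.
Among the 6 still-open variables, 6 fits only slot 4 (and all 6 values in {1, 3, 5, 6, 7, 8} must be used), so slot 4 = 6.
slot 3 and slot 5 share exactly the 2 values {7, 8}; by pigeonhole those values go to them, so strike 7, 8 from slot 6, slot 7.

slot 6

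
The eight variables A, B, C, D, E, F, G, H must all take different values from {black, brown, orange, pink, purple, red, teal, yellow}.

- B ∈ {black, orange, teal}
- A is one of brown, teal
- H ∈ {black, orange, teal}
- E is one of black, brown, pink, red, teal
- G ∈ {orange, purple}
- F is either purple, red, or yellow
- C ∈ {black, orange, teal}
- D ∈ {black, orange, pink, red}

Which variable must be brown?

A

The 8 variables together cover exactly {black, brown, orange, pink, purple, red, teal, yellow} — 8 values for 8 variables — and yellow appears only in F's list, so F = yellow.
The 7 still-open variables together cover exactly {black, brown, orange, pink, purple, red, teal} — 7 values for 7 variables — and purple appears only in G's list, so G = purple.
B, C, H between them cover only {black, orange, teal} — a naked triple. Remove those values from A, D, E.
So brown goes to A.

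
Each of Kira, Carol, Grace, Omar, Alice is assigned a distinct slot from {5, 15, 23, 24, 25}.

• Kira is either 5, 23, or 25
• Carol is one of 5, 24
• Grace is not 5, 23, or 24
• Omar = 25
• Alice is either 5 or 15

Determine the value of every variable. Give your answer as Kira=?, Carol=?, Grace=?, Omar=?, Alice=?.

Omar's domain is down to {25}, so Omar = 25. Remove 25 from Kira, Grace.
Grace must be 15 (only option left). Remove 15 from Alice.
Alice's domain is down to {5}, so Alice = 5. Remove 5 from Kira, Carol.
Kira's domain is down to {23}, so Kira = 23.
Carol's domain is down to {24}, so Carol = 24.

Kira=23, Carol=24, Grace=15, Omar=25, Alice=5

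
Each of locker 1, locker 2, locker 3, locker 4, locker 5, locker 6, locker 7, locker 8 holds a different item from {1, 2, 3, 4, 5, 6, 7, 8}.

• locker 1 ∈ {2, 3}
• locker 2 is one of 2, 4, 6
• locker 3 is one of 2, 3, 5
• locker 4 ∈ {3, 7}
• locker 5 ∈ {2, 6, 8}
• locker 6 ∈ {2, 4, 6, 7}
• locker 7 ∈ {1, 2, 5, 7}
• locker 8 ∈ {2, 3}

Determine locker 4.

The 8 variables together cover exactly {1, 2, 3, 4, 5, 6, 7, 8} — 8 values for 8 variables — and 1 appears only in locker 7's list, so locker 7 = 1.
The 7 still-open variables draw from only 7 values {2, 3, 4, 5, 6, 7, 8}, so each is used; only locker 3 can be 5, hence locker 3 = 5.
Among the 6 still-open variables, 8 fits only locker 5 (and all 6 values in {2, 3, 4, 6, 7, 8} must be used), so locker 5 = 8.
locker 1 and locker 8 between them cover only {2, 3} — a naked pair. Remove those values from locker 2, locker 4, locker 6.
So locker 4 = 7.

7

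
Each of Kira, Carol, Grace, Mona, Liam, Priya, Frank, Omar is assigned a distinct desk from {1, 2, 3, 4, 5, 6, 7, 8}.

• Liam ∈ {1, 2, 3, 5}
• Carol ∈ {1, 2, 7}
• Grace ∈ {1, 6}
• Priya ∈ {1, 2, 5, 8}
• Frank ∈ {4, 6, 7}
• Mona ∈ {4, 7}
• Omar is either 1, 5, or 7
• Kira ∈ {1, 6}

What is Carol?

The 8 variables draw from only 8 values {1, 2, 3, 4, 5, 6, 7, 8}, so each is used; only Liam can be 3, hence Liam = 3.
Among the 7 still-open variables, 8 fits only Priya (and all 7 values in {1, 2, 4, 5, 6, 7, 8} must be used), so Priya = 8.
Among the 6 still-open variables, 2 fits only Carol (and all 6 values in {1, 2, 4, 5, 6, 7} must be used), so Carol = 2.

2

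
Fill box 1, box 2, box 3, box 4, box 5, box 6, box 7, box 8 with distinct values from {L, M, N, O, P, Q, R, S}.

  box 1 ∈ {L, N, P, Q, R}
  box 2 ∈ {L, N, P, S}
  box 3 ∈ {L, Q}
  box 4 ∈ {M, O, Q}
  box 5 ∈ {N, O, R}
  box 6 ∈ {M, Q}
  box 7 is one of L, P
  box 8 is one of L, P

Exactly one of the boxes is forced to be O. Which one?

The 8 variables draw from only 8 values {L, M, N, O, P, Q, R, S}, so each is used; only box 2 can be S, hence box 2 = S.
box 7 and box 8 between them cover only {L, P} — a naked pair. Remove those values from box 1, box 3.
box 3's domain is down to {Q}, so box 3 = Q. Eliminate Q elsewhere: box 1, box 4, box 6.
box 6's domain is down to {M}, so box 6 = M. So box 4 can't be M.
So O goes to box 4.

box 4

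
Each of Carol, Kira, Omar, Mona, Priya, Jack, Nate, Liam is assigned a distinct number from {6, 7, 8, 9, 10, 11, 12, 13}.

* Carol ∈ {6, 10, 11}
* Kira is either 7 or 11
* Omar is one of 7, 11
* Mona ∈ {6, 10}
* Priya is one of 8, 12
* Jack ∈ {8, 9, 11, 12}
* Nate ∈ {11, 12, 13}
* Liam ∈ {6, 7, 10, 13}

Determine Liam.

13

Among the 8 variables, 9 fits only Jack (and all 8 values in {6, 7, 8, 9, 10, 11, 12, 13} must be used), so Jack = 9.
The 7 still-open variables together cover exactly {6, 7, 8, 10, 11, 12, 13} — 7 values for 7 variables — and 8 appears only in Priya's list, so Priya = 8.
The 6 still-open variables draw from only 6 values {6, 7, 10, 11, 12, 13}, so each is used; only Nate can be 12, hence Nate = 12.
The 5 still-open variables together cover exactly {6, 7, 10, 11, 13} — 5 values for 5 variables — and 13 appears only in Liam's list, so Liam = 13.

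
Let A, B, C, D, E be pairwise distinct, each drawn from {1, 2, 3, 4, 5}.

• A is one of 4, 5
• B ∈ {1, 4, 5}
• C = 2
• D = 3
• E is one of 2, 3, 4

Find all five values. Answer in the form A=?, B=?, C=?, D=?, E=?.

A=5, B=1, C=2, D=3, E=4

C's domain is down to {2}, so C = 2. Strike 2 from E.
D must be 3 (only option left). So E can't be 3.
E's domain is down to {4}, so E = 4. Strike 4 from A, B.
A must be 5 (only option left). Eliminate 5 elsewhere: B.
B's domain is down to {1}, so B = 1.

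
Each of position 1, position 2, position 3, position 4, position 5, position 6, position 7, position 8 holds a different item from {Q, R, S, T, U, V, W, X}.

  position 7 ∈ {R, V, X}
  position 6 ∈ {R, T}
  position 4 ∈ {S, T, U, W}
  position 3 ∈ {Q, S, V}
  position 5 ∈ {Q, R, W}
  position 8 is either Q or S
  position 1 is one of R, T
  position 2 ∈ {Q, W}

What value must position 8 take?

Among the 8 variables, U fits only position 4 (and all 8 values in {Q, R, S, T, U, V, W, X} must be used), so position 4 = U.
The 7 still-open variables draw from only 7 values {Q, R, S, T, V, W, X}, so each is used; only position 7 can be X, hence position 7 = X.
Among the 6 still-open variables, V fits only position 3 (and all 6 values in {Q, R, S, T, V, W} must be used), so position 3 = V.
The 5 still-open variables draw from only 5 values {Q, R, S, T, W}, so each is used; only position 8 can be S, hence position 8 = S.

S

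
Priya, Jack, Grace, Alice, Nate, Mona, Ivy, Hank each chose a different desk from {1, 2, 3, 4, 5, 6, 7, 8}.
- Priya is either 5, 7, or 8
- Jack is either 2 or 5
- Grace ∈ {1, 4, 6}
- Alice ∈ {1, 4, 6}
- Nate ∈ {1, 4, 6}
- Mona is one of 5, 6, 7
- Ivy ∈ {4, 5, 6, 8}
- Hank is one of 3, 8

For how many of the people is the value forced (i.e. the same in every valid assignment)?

2

The 8 variables together cover exactly {1, 2, 3, 4, 5, 6, 7, 8} — 8 values for 8 variables — and 2 appears only in Jack's list, so Jack = 2.
Among the 7 still-open variables, 3 fits only Hank (and all 7 values in {1, 3, 4, 5, 6, 7, 8} must be used), so Hank = 3.
Grace, Alice, Nate between them cover only {1, 4, 6} — a naked triple. Remove those values from Mona, Ivy.
Determined: Jack=2, Hank=3. The other people each still have more than one consistent value. That makes 2.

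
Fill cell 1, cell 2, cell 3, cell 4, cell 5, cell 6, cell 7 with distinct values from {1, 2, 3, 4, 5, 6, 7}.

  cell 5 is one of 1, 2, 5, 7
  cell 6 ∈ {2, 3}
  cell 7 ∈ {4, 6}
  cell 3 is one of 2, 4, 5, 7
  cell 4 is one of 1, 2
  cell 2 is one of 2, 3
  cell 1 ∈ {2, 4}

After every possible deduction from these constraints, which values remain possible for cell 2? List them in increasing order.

The 7 variables draw from only 7 values {1, 2, 3, 4, 5, 6, 7}, so each is used; only cell 7 can be 6, hence cell 7 = 6.
The 2 variables cell 2 and cell 6 are confined to {2, 3}, which locks those values in; drop them from cell 1, cell 3, cell 4, cell 5.
cell 1 has just one choice, so cell 1 = 4. So cell 3 can't be 4.
cell 4's domain is down to {1}, so cell 4 = 1. So cell 5 can't be 1.
No further eliminations apply; cell 2 can still be any of 2, 3.

2, 3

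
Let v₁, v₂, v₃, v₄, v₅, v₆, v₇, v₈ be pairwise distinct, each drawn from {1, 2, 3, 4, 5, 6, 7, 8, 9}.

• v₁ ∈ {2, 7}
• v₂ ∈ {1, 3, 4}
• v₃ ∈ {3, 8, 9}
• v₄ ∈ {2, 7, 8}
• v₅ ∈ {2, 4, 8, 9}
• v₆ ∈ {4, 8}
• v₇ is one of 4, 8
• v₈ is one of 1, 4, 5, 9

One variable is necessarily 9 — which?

v₅

The 8 variables together cover exactly {1, 2, 3, 4, 5, 7, 8, 9} — 8 values for 8 variables — and 5 appears only in v₈'s list, so v₈ = 5.
The 7 still-open variables draw from only 7 values {1, 2, 3, 4, 7, 8, 9}, so each is used; only v₂ can be 1, hence v₂ = 1.
Among the 6 still-open variables, 3 fits only v₃ (and all 6 values in {2, 3, 4, 7, 8, 9} must be used), so v₃ = 3.
Among the 5 still-open variables, 9 fits only v₅ (and all 5 values in {2, 4, 7, 8, 9} must be used), so v₅ = 9.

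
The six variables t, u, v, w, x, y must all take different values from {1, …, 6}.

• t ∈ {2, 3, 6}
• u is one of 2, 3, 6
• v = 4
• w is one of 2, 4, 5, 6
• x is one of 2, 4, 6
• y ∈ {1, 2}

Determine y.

v has just one choice, so v = 4. Remove 4 from w, x.
Among the 5 still-open variables, 1 fits only y (and all 5 values in {1, 2, 3, 5, 6} must be used), so y = 1.

1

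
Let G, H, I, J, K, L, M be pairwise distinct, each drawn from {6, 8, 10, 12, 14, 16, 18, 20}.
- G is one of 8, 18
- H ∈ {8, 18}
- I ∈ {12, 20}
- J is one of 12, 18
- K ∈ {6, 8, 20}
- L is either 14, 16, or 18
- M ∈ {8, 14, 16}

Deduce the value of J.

12

Among the 7 variables, 6 fits only K (and all 7 values in {6, 8, 12, 14, 16, 18, 20} must be used), so K = 6.
Among the 6 still-open variables, 20 fits only I (and all 6 values in {8, 12, 14, 16, 18, 20} must be used), so I = 20.
The 5 still-open variables draw from only 5 values {8, 12, 14, 16, 18}, so each is used; only J can be 12, hence J = 12.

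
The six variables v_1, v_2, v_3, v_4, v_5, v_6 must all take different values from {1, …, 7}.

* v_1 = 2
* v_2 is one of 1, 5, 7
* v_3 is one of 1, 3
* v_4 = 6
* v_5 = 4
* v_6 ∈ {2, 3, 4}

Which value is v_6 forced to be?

v_1 must be 2 (only option left). Eliminate 2 elsewhere: v_6.
v_4's domain is down to {6}, so v_4 = 6.
That leaves v_5 = 4. Eliminate 4 elsewhere: v_6.
So v_6 = 3.

3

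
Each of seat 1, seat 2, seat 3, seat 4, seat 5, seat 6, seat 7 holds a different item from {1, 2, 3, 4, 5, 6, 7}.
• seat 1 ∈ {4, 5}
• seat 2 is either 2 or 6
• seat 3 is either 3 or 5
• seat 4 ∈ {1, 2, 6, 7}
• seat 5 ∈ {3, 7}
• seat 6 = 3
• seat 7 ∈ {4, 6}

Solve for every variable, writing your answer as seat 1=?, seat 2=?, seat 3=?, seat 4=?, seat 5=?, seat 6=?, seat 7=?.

seat 6 must be 3 (only option left). Eliminate 3 elsewhere: seat 3, seat 5.
seat 3 has just one choice, so seat 3 = 5. So seat 1 can't be 5.
seat 5's domain is down to {7}, so seat 5 = 7. Eliminate 7 elsewhere: seat 4.
That leaves seat 1 = 4. Strike 4 from seat 7.
seat 7's domain is down to {6}, so seat 7 = 6. Eliminate 6 elsewhere: seat 2, seat 4.
seat 2's domain is down to {2}, so seat 2 = 2. Strike 2 from seat 4.
seat 4's domain is down to {1}, so seat 4 = 1.

seat 1=4, seat 2=2, seat 3=5, seat 4=1, seat 5=7, seat 6=3, seat 7=6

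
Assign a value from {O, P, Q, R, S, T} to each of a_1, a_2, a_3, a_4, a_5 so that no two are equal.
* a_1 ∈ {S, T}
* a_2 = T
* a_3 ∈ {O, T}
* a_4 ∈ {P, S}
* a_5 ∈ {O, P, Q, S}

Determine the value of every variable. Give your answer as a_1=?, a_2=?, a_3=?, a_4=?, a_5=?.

a_2's domain is down to {T}, so a_2 = T. So a_1, a_3 can't be T.
That leaves a_3 = O. Strike O from a_5.
a_1 has just one choice, so a_1 = S. Remove S from a_4, a_5.
a_4's domain is down to {P}, so a_4 = P. So a_5 can't be P.
a_5's domain is down to {Q}, so a_5 = Q.

a_1=S, a_2=T, a_3=O, a_4=P, a_5=Q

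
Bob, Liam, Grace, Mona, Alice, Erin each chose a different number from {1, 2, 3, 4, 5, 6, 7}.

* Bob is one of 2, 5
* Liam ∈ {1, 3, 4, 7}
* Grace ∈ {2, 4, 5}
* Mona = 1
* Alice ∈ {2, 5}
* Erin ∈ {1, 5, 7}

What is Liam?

Mona must be 1 (only option left). Eliminate 1 elsewhere: Liam, Erin.
Among the 5 still-open variables, 3 fits only Liam (and all 5 values in {2, 3, 4, 5, 7} must be used), so Liam = 3.

3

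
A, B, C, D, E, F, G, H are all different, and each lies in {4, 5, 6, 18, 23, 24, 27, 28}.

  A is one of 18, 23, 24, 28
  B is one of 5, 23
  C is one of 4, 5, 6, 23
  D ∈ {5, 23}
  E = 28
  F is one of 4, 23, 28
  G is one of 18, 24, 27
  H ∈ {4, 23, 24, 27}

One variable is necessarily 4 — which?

F

E must be 28 (only option left). Remove 28 from A, F.
The 7 still-open variables draw from only 7 values {4, 5, 6, 18, 23, 24, 27}, so each is used; only C can be 6, hence C = 6.
The 2 variables B and D are confined to {5, 23}, which locks those values in; drop them from A, F, H.
So 4 goes to F.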